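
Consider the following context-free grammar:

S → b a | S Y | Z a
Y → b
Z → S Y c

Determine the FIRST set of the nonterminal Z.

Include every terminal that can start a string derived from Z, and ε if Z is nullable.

We compute FIRST(Z) using the standard algorithm.
FIRST(S) = {b}
FIRST(Y) = {b}
FIRST(Z) = {b}
Therefore, FIRST(Z) = {b}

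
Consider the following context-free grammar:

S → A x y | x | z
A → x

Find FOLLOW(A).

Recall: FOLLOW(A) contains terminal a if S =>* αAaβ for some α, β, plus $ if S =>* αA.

We compute FOLLOW(A) using the standard algorithm.
FOLLOW(S) starts with {$}.
FIRST(A) = {x}
FIRST(S) = {x, z}
FOLLOW(A) = {x}
FOLLOW(S) = {$}
Therefore, FOLLOW(A) = {x}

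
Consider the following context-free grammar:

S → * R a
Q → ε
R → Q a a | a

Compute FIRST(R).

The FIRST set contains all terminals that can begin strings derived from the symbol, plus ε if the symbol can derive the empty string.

We compute FIRST(R) using the standard algorithm.
FIRST(Q) = {ε}
FIRST(R) = {a}
FIRST(S) = {*}
Therefore, FIRST(R) = {a}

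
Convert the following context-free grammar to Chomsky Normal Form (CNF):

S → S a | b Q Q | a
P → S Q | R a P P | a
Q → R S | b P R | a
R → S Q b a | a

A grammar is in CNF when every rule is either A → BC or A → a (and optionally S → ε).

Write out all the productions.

TA → a; TB → b; S → a; P → a; Q → a; R → a; S → S TA; S → TB X0; X0 → Q Q; P → S Q; P → R X1; X1 → TA X2; X2 → P P; Q → R S; Q → TB X3; X3 → P R; R → S X4; X4 → Q X5; X5 → TB TA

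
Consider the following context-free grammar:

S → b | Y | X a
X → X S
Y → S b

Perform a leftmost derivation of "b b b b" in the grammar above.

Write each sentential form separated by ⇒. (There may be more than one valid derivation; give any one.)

S ⇒ Y ⇒ S b ⇒ Y b ⇒ S b b ⇒ Y b b ⇒ S b b b ⇒ b b b b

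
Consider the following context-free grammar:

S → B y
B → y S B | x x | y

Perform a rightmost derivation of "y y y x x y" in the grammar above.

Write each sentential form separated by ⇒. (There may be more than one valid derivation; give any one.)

S ⇒ B y ⇒ y S B y ⇒ y S x x y ⇒ y B y x x y ⇒ y y y x x y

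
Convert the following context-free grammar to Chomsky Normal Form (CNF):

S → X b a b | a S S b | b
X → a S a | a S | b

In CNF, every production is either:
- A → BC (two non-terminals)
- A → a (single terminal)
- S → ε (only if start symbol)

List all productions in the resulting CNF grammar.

TB → b; TA → a; S → b; X → b; S → X X0; X0 → TB X1; X1 → TA TB; S → TA X2; X2 → S X3; X3 → S TB; X → TA X4; X4 → S TA; X → TA S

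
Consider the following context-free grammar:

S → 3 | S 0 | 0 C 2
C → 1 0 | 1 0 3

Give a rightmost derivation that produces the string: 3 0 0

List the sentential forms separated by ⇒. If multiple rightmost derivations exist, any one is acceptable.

S ⇒ S 0 ⇒ S 0 0 ⇒ 3 0 0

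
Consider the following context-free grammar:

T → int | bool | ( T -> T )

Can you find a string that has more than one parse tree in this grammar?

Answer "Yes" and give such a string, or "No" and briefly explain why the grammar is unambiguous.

No - the grammar is unambiguous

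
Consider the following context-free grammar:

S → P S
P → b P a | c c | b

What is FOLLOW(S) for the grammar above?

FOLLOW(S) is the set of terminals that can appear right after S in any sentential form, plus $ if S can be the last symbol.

We compute FOLLOW(S) using the standard algorithm.
FOLLOW(S) starts with {$}.
FIRST(P) = {b, c}
FIRST(S) = {b, c}
FOLLOW(P) = {a, b, c}
FOLLOW(S) = {$}
Therefore, FOLLOW(S) = {$}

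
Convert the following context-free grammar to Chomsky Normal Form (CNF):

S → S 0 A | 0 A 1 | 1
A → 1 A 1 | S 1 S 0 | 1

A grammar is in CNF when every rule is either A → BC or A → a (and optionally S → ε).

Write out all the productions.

T0 → 0; T1 → 1; S → 1; A → 1; S → S X0; X0 → T0 A; S → T0 X1; X1 → A T1; A → T1 X2; X2 → A T1; A → S X3; X3 → T1 X4; X4 → S T0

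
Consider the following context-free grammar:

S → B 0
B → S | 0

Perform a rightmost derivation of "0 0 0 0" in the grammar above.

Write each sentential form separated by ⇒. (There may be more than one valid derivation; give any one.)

S ⇒ B 0 ⇒ S 0 ⇒ B 0 0 ⇒ S 0 0 ⇒ B 0 0 0 ⇒ 0 0 0 0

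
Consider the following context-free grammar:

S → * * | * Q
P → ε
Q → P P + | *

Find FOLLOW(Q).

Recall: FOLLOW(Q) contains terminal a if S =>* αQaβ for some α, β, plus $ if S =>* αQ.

We compute FOLLOW(Q) using the standard algorithm.
FOLLOW(S) starts with {$}.
FIRST(P) = {ε}
FIRST(Q) = {*, +}
FIRST(S) = {*}
FOLLOW(P) = {+}
FOLLOW(Q) = {$}
FOLLOW(S) = {$}
Therefore, FOLLOW(Q) = {$}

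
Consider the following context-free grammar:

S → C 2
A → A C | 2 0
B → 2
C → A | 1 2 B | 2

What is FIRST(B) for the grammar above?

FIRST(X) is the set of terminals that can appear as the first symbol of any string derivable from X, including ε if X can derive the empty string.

We compute FIRST(B) using the standard algorithm.
FIRST(A) = {2}
FIRST(B) = {2}
FIRST(C) = {1, 2}
FIRST(S) = {1, 2}
Therefore, FIRST(B) = {2}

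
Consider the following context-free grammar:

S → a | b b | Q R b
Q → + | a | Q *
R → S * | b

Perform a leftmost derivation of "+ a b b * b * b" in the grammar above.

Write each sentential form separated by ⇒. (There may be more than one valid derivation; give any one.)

S ⇒ Q R b ⇒ + R b ⇒ + S * b ⇒ + Q R b * b ⇒ + a R b * b ⇒ + a S * b * b ⇒ + a b b * b * b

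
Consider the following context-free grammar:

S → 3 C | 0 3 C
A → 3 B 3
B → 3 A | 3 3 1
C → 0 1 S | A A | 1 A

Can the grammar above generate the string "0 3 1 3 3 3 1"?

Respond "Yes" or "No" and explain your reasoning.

No - no valid derivation exists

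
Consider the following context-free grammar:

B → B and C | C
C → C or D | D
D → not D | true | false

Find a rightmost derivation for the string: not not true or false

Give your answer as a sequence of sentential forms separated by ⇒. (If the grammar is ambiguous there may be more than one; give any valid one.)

B ⇒ C ⇒ C or D ⇒ C or false ⇒ D or false ⇒ not D or false ⇒ not not D or false ⇒ not not true or false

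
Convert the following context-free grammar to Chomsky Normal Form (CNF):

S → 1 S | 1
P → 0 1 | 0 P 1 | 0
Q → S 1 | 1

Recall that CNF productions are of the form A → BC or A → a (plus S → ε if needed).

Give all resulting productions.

T1 → 1; S → 1; T0 → 0; P → 0; Q → 1; S → T1 S; P → T0 T1; P → T0 X0; X0 → P T1; Q → S T1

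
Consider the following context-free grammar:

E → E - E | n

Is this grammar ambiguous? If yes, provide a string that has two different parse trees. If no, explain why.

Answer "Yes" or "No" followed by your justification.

Yes - the string 'n - n - n - n' has two distinct leftmost derivations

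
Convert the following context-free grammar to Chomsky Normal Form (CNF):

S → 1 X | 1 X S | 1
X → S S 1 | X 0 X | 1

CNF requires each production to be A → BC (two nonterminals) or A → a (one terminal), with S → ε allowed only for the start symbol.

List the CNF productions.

T1 → 1; S → 1; T0 → 0; X → 1; S → T1 X; S → T1 X0; X0 → X S; X → S X1; X1 → S T1; X → X X2; X2 → T0 X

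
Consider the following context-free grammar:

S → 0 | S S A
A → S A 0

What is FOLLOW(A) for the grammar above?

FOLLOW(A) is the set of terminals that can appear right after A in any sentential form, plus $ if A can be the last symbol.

We compute FOLLOW(A) using the standard algorithm.
FOLLOW(S) starts with {$}.
FIRST(A) = {0}
FIRST(S) = {0}
FOLLOW(A) = {$, 0}
FOLLOW(S) = {$, 0}
Therefore, FOLLOW(A) = {$, 0}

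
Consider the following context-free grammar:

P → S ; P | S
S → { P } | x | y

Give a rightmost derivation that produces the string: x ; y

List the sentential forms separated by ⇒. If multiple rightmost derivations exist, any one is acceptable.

P ⇒ S ; P ⇒ S ; S ⇒ S ; y ⇒ x ; y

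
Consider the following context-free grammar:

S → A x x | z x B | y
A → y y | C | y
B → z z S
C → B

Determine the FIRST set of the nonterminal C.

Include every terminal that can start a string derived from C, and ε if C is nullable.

We compute FIRST(C) using the standard algorithm.
FIRST(A) = {y, z}
FIRST(B) = {z}
FIRST(C) = {z}
FIRST(S) = {y, z}
Therefore, FIRST(C) = {z}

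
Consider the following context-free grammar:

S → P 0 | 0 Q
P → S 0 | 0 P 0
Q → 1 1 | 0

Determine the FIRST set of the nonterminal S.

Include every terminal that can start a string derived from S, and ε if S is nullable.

We compute FIRST(S) using the standard algorithm.
FIRST(P) = {0}
FIRST(Q) = {0, 1}
FIRST(S) = {0}
Therefore, FIRST(S) = {0}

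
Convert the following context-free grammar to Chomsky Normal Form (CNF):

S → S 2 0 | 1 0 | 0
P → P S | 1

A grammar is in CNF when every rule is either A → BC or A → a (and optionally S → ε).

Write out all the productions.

T2 → 2; T0 → 0; T1 → 1; S → 0; P → 1; S → S X0; X0 → T2 T0; S → T1 T0; P → P S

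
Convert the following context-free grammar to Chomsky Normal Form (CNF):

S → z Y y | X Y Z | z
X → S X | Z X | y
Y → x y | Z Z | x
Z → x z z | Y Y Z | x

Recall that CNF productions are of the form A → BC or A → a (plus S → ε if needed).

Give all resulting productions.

TZ → z; TY → y; S → z; X → y; TX → x; Y → x; Z → x; S → TZ X0; X0 → Y TY; S → X X1; X1 → Y Z; X → S X; X → Z X; Y → TX TY; Y → Z Z; Z → TX X2; X2 → TZ TZ; Z → Y X3; X3 → Y Z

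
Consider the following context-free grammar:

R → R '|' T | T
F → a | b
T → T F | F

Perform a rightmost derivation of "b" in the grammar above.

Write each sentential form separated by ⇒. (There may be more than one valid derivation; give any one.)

R ⇒ T ⇒ F ⇒ b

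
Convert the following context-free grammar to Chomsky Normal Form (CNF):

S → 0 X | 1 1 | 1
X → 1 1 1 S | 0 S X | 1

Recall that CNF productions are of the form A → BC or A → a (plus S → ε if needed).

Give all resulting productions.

T0 → 0; T1 → 1; S → 1; X → 1; S → T0 X; S → T1 T1; X → T1 X0; X0 → T1 X1; X1 → T1 S; X → T0 X2; X2 → S X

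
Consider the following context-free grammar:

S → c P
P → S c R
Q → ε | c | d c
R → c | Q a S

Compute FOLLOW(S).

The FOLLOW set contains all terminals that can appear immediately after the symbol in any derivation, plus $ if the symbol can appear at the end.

We compute FOLLOW(S) using the standard algorithm.
FOLLOW(S) starts with {$}.
FIRST(P) = {c}
FIRST(Q) = {c, d, ε}
FIRST(R) = {a, c, d}
FIRST(S) = {c}
FOLLOW(P) = {$, c}
FOLLOW(Q) = {a}
FOLLOW(R) = {$, c}
FOLLOW(S) = {$, c}
Therefore, FOLLOW(S) = {$, c}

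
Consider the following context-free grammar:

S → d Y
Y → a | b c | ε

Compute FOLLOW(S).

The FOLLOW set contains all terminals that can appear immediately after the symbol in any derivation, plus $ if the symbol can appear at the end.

We compute FOLLOW(S) using the standard algorithm.
FOLLOW(S) starts with {$}.
FIRST(S) = {d}
FIRST(Y) = {a, b, ε}
FOLLOW(S) = {$}
FOLLOW(Y) = {$}
Therefore, FOLLOW(S) = {$}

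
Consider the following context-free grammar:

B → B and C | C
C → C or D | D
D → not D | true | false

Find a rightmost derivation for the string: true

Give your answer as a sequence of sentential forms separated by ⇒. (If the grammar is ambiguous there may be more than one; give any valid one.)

B ⇒ C ⇒ D ⇒ true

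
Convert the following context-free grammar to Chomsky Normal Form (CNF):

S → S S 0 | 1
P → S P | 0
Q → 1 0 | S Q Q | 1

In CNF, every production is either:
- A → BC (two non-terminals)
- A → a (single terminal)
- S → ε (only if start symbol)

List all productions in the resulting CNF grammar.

T0 → 0; S → 1; P → 0; T1 → 1; Q → 1; S → S X0; X0 → S T0; P → S P; Q → T1 T0; Q → S X1; X1 → Q Q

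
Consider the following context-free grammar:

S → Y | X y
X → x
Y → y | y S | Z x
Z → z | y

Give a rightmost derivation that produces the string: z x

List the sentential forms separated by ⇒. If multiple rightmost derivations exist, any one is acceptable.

S ⇒ Y ⇒ Z x ⇒ z x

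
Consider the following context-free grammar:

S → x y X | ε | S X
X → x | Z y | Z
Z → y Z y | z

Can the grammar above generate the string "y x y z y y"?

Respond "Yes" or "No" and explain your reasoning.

No - no valid derivation exists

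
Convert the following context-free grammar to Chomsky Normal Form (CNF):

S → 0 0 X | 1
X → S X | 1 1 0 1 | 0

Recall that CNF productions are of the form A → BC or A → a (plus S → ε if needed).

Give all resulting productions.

T0 → 0; S → 1; T1 → 1; X → 0; S → T0 X0; X0 → T0 X; X → S X; X → T1 X1; X1 → T1 X2; X2 → T0 T1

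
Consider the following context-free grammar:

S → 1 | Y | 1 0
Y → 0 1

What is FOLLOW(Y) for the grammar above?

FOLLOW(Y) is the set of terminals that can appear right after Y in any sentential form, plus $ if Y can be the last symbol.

We compute FOLLOW(Y) using the standard algorithm.
FOLLOW(S) starts with {$}.
FIRST(S) = {0, 1}
FIRST(Y) = {0}
FOLLOW(S) = {$}
FOLLOW(Y) = {$}
Therefore, FOLLOW(Y) = {$}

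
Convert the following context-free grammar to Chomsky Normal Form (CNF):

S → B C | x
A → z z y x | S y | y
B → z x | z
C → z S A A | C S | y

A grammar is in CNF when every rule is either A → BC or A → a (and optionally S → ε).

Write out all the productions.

S → x; TZ → z; TY → y; TX → x; A → y; B → z; C → y; S → B C; A → TZ X0; X0 → TZ X1; X1 → TY TX; A → S TY; B → TZ TX; C → TZ X2; X2 → S X3; X3 → A A; C → C S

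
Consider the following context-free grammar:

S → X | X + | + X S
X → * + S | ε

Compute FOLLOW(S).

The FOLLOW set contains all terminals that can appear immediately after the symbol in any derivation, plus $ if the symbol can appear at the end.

We compute FOLLOW(S) using the standard algorithm.
FOLLOW(S) starts with {$}.
FIRST(S) = {*, +, ε}
FIRST(X) = {*, ε}
FOLLOW(S) = {$, *, +}
FOLLOW(X) = {$, *, +}
Therefore, FOLLOW(S) = {$, *, +}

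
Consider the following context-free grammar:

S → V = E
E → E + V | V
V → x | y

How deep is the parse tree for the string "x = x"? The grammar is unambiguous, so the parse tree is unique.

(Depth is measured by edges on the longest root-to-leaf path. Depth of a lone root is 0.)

3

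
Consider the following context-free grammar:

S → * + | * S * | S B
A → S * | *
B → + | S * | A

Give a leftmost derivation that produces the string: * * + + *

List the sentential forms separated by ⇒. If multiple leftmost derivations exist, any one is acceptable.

S ⇒ * S * ⇒ * S B * ⇒ * * + B * ⇒ * * + + *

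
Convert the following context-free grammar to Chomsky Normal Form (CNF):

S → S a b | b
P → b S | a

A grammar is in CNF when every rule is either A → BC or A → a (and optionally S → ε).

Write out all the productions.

TA → a; TB → b; S → b; P → a; S → S X0; X0 → TA TB; P → TB S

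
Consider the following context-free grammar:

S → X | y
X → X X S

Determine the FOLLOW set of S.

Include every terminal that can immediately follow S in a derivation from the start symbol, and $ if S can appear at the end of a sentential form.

We compute FOLLOW(S) using the standard algorithm.
FOLLOW(S) starts with {$}.
FIRST(S) = {y}
FIRST(X) = {}
FOLLOW(S) = {$, y}
FOLLOW(X) = {$, y}
Therefore, FOLLOW(S) = {$, y}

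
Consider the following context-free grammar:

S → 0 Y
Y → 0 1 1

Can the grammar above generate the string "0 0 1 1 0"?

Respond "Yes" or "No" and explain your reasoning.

No - no valid derivation exists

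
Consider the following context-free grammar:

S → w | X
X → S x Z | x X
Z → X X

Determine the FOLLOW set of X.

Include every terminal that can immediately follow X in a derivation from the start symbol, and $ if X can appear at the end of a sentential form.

We compute FOLLOW(X) using the standard algorithm.
FOLLOW(S) starts with {$}.
FIRST(S) = {w, x}
FIRST(X) = {w, x}
FIRST(Z) = {w, x}
FOLLOW(S) = {$, x}
FOLLOW(X) = {$, w, x}
FOLLOW(Z) = {$, w, x}
Therefore, FOLLOW(X) = {$, w, x}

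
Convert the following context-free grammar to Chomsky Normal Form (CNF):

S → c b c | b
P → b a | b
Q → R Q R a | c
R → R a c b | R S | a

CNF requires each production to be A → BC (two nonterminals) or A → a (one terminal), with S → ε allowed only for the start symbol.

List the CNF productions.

TC → c; TB → b; S → b; TA → a; P → b; Q → c; R → a; S → TC X0; X0 → TB TC; P → TB TA; Q → R X1; X1 → Q X2; X2 → R TA; R → R X3; X3 → TA X4; X4 → TC TB; R → R S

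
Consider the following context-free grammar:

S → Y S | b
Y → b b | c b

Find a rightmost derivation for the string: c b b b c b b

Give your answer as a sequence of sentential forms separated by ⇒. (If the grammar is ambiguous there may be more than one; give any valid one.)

S ⇒ Y S ⇒ Y Y S ⇒ Y Y Y S ⇒ Y Y Y b ⇒ Y Y c b b ⇒ Y b b c b b ⇒ c b b b c b b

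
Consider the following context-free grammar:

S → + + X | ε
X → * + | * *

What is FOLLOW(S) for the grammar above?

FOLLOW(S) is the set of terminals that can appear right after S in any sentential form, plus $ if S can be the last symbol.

We compute FOLLOW(S) using the standard algorithm.
FOLLOW(S) starts with {$}.
FIRST(S) = {+, ε}
FIRST(X) = {*}
FOLLOW(S) = {$}
FOLLOW(X) = {$}
Therefore, FOLLOW(S) = {$}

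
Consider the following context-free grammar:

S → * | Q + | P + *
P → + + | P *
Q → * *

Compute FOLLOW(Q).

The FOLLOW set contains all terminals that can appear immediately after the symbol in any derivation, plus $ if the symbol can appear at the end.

We compute FOLLOW(Q) using the standard algorithm.
FOLLOW(S) starts with {$}.
FIRST(P) = {+}
FIRST(Q) = {*}
FIRST(S) = {*, +}
FOLLOW(P) = {*, +}
FOLLOW(Q) = {+}
FOLLOW(S) = {$}
Therefore, FOLLOW(Q) = {+}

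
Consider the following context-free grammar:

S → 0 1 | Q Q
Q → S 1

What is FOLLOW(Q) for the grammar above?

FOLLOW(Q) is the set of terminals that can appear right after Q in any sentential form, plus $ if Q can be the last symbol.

We compute FOLLOW(Q) using the standard algorithm.
FOLLOW(S) starts with {$}.
FIRST(Q) = {0}
FIRST(S) = {0}
FOLLOW(Q) = {$, 0, 1}
FOLLOW(S) = {$, 1}
Therefore, FOLLOW(Q) = {$, 0, 1}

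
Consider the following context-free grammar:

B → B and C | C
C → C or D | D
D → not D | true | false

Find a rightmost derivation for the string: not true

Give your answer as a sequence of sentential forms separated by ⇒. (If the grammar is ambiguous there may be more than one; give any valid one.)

B ⇒ C ⇒ D ⇒ not D ⇒ not true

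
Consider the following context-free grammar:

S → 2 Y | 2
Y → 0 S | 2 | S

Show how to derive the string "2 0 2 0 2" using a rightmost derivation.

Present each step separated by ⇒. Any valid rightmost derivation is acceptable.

S ⇒ 2 Y ⇒ 2 0 S ⇒ 2 0 2 Y ⇒ 2 0 2 0 S ⇒ 2 0 2 0 2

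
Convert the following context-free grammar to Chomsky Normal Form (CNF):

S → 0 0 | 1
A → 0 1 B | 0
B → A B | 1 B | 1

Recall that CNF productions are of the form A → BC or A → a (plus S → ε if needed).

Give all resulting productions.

T0 → 0; S → 1; T1 → 1; A → 0; B → 1; S → T0 T0; A → T0 X0; X0 → T1 B; B → A B; B → T1 B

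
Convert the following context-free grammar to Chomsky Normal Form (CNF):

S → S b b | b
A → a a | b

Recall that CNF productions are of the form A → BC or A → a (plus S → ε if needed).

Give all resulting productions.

TB → b; S → b; TA → a; A → b; S → S X0; X0 → TB TB; A → TA TA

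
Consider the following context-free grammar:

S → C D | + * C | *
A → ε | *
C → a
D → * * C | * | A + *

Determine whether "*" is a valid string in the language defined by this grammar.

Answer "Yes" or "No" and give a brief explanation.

Yes - a valid derivation exists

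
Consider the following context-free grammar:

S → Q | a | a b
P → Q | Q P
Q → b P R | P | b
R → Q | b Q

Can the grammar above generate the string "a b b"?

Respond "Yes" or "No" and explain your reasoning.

No - no valid derivation exists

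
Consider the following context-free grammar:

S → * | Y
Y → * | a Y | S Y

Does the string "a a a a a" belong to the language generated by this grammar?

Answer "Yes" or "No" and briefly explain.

No - no valid derivation exists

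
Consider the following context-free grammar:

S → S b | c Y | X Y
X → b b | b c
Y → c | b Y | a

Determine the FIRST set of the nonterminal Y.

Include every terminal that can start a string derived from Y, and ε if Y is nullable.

We compute FIRST(Y) using the standard algorithm.
FIRST(S) = {b, c}
FIRST(X) = {b}
FIRST(Y) = {a, b, c}
Therefore, FIRST(Y) = {a, b, c}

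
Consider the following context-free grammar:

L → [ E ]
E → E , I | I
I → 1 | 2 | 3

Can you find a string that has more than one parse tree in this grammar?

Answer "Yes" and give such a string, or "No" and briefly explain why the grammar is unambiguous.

No - the grammar is unambiguous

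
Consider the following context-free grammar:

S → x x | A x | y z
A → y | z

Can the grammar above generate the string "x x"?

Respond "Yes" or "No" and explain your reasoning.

Yes - a valid derivation exists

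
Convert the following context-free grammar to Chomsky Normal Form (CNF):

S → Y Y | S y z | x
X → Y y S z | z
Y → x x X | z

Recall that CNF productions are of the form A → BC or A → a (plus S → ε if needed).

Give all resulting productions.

TY → y; TZ → z; S → x; X → z; TX → x; Y → z; S → Y Y; S → S X0; X0 → TY TZ; X → Y X1; X1 → TY X2; X2 → S TZ; Y → TX X3; X3 → TX X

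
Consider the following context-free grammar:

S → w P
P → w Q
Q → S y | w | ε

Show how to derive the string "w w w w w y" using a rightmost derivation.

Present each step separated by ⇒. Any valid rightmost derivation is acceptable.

S ⇒ w P ⇒ w w Q ⇒ w w S y ⇒ w w w P y ⇒ w w w w Q y ⇒ w w w w w y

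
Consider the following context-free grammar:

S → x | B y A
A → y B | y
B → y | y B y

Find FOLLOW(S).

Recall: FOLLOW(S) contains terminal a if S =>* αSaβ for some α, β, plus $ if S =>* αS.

We compute FOLLOW(S) using the standard algorithm.
FOLLOW(S) starts with {$}.
FIRST(A) = {y}
FIRST(B) = {y}
FIRST(S) = {x, y}
FOLLOW(A) = {$}
FOLLOW(B) = {$, y}
FOLLOW(S) = {$}
Therefore, FOLLOW(S) = {$}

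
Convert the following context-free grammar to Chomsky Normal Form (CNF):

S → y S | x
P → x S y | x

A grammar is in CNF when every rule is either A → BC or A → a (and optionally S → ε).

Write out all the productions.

TY → y; S → x; TX → x; P → x; S → TY S; P → TX X0; X0 → S TY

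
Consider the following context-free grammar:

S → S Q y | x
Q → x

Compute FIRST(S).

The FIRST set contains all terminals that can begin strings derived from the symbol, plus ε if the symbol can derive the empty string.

We compute FIRST(S) using the standard algorithm.
FIRST(Q) = {x}
FIRST(S) = {x}
Therefore, FIRST(S) = {x}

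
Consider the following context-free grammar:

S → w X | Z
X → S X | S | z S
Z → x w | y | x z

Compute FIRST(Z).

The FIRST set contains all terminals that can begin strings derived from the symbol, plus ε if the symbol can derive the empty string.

We compute FIRST(Z) using the standard algorithm.
FIRST(S) = {w, x, y}
FIRST(X) = {w, x, y, z}
FIRST(Z) = {x, y}
Therefore, FIRST(Z) = {x, y}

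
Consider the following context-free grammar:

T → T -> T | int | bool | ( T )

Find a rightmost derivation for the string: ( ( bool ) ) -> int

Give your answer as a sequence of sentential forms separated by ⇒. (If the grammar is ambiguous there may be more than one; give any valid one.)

T ⇒ T -> T ⇒ T -> int ⇒ ( T ) -> int ⇒ ( ( T ) ) -> int ⇒ ( ( bool ) ) -> int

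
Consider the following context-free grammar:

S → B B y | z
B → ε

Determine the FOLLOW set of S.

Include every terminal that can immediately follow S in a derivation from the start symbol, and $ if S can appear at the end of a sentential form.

We compute FOLLOW(S) using the standard algorithm.
FOLLOW(S) starts with {$}.
FIRST(B) = {ε}
FIRST(S) = {y, z}
FOLLOW(B) = {y}
FOLLOW(S) = {$}
Therefore, FOLLOW(S) = {$}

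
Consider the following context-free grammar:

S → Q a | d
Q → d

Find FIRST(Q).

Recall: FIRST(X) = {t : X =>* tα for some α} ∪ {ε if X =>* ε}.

We compute FIRST(Q) using the standard algorithm.
FIRST(Q) = {d}
FIRST(S) = {d}
Therefore, FIRST(Q) = {d}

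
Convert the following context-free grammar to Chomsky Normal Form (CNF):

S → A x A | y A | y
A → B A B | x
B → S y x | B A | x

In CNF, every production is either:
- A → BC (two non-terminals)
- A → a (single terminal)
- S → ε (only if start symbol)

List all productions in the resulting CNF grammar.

TX → x; TY → y; S → y; A → x; B → x; S → A X0; X0 → TX A; S → TY A; A → B X1; X1 → A B; B → S X2; X2 → TY TX; B → B A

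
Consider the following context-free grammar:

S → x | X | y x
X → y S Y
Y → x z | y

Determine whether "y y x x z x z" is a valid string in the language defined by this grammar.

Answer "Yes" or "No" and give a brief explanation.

Yes - a valid derivation exists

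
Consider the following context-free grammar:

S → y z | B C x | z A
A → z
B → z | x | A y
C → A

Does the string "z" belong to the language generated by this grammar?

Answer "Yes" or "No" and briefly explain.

No - no valid derivation exists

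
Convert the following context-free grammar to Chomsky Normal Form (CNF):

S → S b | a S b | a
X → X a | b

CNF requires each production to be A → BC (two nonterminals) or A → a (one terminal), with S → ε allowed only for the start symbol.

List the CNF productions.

TB → b; TA → a; S → a; X → b; S → S TB; S → TA X0; X0 → S TB; X → X TA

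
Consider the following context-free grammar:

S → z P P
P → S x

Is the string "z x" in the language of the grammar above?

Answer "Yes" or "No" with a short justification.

No - no valid derivation exists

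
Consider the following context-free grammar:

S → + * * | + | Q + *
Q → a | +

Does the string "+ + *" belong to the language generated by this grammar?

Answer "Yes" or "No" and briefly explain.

Yes - a valid derivation exists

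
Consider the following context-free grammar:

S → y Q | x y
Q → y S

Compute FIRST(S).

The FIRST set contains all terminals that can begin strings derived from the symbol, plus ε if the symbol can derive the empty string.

We compute FIRST(S) using the standard algorithm.
FIRST(Q) = {y}
FIRST(S) = {x, y}
Therefore, FIRST(S) = {x, y}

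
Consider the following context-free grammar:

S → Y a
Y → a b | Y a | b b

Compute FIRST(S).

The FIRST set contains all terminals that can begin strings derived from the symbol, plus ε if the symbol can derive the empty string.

We compute FIRST(S) using the standard algorithm.
FIRST(S) = {a, b}
FIRST(Y) = {a, b}
Therefore, FIRST(S) = {a, b}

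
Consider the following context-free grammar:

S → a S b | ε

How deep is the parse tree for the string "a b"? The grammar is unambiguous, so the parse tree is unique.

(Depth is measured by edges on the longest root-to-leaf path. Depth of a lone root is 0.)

2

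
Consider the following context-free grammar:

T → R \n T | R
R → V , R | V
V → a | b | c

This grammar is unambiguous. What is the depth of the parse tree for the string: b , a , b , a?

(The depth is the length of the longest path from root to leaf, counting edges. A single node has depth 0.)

6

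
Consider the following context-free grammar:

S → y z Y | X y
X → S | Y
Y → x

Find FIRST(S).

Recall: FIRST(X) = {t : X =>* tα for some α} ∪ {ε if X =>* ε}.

We compute FIRST(S) using the standard algorithm.
FIRST(S) = {x, y}
FIRST(X) = {x, y}
FIRST(Y) = {x}
Therefore, FIRST(S) = {x, y}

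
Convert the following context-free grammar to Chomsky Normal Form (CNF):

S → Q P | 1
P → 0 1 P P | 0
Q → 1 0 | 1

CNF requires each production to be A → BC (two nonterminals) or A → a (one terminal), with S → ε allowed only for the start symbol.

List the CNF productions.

S → 1; T0 → 0; T1 → 1; P → 0; Q → 1; S → Q P; P → T0 X0; X0 → T1 X1; X1 → P P; Q → T1 T0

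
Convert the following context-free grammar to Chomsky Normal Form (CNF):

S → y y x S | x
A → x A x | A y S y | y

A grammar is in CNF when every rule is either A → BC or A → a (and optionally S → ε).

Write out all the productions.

TY → y; TX → x; S → x; A → y; S → TY X0; X0 → TY X1; X1 → TX S; A → TX X2; X2 → A TX; A → A X3; X3 → TY X4; X4 → S TY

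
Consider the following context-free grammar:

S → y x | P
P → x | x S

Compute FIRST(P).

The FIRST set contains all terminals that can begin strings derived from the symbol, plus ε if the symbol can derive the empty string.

We compute FIRST(P) using the standard algorithm.
FIRST(P) = {x}
FIRST(S) = {x, y}
Therefore, FIRST(P) = {x}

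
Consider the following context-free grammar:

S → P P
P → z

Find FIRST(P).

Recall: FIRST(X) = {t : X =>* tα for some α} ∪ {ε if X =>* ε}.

We compute FIRST(P) using the standard algorithm.
FIRST(P) = {z}
FIRST(S) = {z}
Therefore, FIRST(P) = {z}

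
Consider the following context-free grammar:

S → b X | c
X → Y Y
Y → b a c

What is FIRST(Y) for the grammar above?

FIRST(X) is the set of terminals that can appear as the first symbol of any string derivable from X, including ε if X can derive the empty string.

We compute FIRST(Y) using the standard algorithm.
FIRST(S) = {b, c}
FIRST(X) = {b}
FIRST(Y) = {b}
Therefore, FIRST(Y) = {b}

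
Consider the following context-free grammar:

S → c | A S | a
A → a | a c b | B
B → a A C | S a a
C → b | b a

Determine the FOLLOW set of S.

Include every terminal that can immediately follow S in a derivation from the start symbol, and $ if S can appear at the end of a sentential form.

We compute FOLLOW(S) using the standard algorithm.
FOLLOW(S) starts with {$}.
FIRST(A) = {a, c}
FIRST(B) = {a, c}
FIRST(C) = {b}
FIRST(S) = {a, c}
FOLLOW(A) = {a, b, c}
FOLLOW(B) = {a, b, c}
FOLLOW(C) = {a, b, c}
FOLLOW(S) = {$, a}
Therefore, FOLLOW(S) = {$, a}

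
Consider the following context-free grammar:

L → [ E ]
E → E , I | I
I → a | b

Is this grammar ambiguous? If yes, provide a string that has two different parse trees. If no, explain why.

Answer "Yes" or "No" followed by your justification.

No - the grammar is unambiguous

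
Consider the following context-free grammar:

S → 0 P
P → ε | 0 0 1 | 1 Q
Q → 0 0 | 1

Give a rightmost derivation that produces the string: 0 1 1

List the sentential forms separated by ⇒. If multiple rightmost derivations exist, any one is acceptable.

S ⇒ 0 P ⇒ 0 1 Q ⇒ 0 1 1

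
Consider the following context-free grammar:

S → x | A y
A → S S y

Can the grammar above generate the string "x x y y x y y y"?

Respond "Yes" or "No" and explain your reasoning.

No - no valid derivation exists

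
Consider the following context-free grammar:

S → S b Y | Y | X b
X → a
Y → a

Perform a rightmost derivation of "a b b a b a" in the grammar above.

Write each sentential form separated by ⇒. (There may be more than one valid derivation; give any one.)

S ⇒ S b Y ⇒ S b a ⇒ S b Y b a ⇒ S b a b a ⇒ X b b a b a ⇒ a b b a b a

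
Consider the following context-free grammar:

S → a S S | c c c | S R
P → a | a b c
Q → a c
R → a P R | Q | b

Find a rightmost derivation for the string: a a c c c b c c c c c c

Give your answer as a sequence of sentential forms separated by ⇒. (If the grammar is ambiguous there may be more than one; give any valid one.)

S ⇒ a S S ⇒ a S c c c ⇒ a a S S c c c ⇒ a a S c c c c c c ⇒ a a S R c c c c c c ⇒ a a S b c c c c c c ⇒ a a c c c b c c c c c c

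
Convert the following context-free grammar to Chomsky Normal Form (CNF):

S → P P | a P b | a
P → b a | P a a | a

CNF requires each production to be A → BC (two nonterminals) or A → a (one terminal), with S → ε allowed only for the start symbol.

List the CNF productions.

TA → a; TB → b; S → a; P → a; S → P P; S → TA X0; X0 → P TB; P → TB TA; P → P X1; X1 → TA TA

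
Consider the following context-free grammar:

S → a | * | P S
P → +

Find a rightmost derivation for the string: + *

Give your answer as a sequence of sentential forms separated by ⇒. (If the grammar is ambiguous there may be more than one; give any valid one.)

S ⇒ P S ⇒ P * ⇒ + *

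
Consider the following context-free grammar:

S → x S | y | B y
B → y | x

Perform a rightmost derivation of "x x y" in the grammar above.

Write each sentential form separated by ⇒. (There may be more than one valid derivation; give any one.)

S ⇒ x S ⇒ x x S ⇒ x x y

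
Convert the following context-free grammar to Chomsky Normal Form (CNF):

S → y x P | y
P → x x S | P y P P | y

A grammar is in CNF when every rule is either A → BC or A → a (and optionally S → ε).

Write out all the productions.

TY → y; TX → x; S → y; P → y; S → TY X0; X0 → TX P; P → TX X1; X1 → TX S; P → P X2; X2 → TY X3; X3 → P P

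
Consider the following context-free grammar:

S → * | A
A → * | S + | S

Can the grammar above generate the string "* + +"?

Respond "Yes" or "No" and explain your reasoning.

Yes - a valid derivation exists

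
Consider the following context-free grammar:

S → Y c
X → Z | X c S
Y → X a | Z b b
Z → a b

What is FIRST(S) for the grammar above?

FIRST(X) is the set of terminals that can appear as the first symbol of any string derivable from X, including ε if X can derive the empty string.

We compute FIRST(S) using the standard algorithm.
FIRST(S) = {a}
FIRST(X) = {a}
FIRST(Y) = {a}
FIRST(Z) = {a}
Therefore, FIRST(S) = {a}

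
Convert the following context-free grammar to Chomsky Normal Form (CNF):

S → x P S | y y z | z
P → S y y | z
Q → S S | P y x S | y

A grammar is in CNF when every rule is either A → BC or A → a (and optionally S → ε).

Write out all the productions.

TX → x; TY → y; TZ → z; S → z; P → z; Q → y; S → TX X0; X0 → P S; S → TY X1; X1 → TY TZ; P → S X2; X2 → TY TY; Q → S S; Q → P X3; X3 → TY X4; X4 → TX S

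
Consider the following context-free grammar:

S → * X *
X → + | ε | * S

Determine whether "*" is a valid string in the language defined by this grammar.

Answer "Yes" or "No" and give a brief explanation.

No - no valid derivation exists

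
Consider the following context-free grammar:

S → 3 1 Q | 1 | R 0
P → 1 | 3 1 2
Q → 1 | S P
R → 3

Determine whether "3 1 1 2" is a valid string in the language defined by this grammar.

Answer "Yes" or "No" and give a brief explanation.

No - no valid derivation exists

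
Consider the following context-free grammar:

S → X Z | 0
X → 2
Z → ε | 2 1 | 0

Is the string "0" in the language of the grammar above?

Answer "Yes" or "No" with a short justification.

Yes - a valid derivation exists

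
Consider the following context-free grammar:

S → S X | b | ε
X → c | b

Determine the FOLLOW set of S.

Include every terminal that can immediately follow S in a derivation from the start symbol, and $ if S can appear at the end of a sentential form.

We compute FOLLOW(S) using the standard algorithm.
FOLLOW(S) starts with {$}.
FIRST(S) = {b, c, ε}
FIRST(X) = {b, c}
FOLLOW(S) = {$, b, c}
FOLLOW(X) = {$, b, c}
Therefore, FOLLOW(S) = {$, b, c}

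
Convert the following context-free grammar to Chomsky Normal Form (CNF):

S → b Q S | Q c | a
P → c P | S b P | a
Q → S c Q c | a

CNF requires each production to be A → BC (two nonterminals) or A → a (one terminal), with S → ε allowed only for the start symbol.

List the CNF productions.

TB → b; TC → c; S → a; P → a; Q → a; S → TB X0; X0 → Q S; S → Q TC; P → TC P; P → S X1; X1 → TB P; Q → S X2; X2 → TC X3; X3 → Q TC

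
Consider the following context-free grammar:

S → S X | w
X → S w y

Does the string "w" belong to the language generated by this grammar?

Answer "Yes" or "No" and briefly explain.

Yes - a valid derivation exists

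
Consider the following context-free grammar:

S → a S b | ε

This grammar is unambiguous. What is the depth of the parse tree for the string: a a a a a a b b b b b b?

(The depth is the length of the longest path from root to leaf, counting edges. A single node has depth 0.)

7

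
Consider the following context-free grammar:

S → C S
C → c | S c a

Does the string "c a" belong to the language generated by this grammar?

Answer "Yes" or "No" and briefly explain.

No - no valid derivation exists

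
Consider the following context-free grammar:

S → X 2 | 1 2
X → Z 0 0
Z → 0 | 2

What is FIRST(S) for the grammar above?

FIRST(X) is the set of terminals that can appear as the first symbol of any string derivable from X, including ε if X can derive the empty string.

We compute FIRST(S) using the standard algorithm.
FIRST(S) = {0, 1, 2}
FIRST(X) = {0, 2}
FIRST(Z) = {0, 2}
Therefore, FIRST(S) = {0, 1, 2}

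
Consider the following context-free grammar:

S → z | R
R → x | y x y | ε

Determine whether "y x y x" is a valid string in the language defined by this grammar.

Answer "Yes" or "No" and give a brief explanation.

No - no valid derivation exists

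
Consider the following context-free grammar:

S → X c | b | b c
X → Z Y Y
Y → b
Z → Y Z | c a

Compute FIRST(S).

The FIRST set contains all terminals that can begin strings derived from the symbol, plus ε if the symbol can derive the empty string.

We compute FIRST(S) using the standard algorithm.
FIRST(S) = {b, c}
FIRST(X) = {b, c}
FIRST(Y) = {b}
FIRST(Z) = {b, c}
Therefore, FIRST(S) = {b, c}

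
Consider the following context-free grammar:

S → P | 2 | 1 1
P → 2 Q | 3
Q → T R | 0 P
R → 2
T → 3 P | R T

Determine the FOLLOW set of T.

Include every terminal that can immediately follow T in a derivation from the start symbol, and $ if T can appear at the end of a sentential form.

We compute FOLLOW(T) using the standard algorithm.
FOLLOW(S) starts with {$}.
FIRST(P) = {2, 3}
FIRST(Q) = {0, 2, 3}
FIRST(R) = {2}
FIRST(S) = {1, 2, 3}
FIRST(T) = {2, 3}
FOLLOW(P) = {$, 2}
FOLLOW(Q) = {$, 2}
FOLLOW(R) = {$, 2, 3}
FOLLOW(S) = {$}
FOLLOW(T) = {2}
Therefore, FOLLOW(T) = {2}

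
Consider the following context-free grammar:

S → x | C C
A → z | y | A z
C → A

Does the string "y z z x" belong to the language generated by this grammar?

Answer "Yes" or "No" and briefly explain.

No - no valid derivation exists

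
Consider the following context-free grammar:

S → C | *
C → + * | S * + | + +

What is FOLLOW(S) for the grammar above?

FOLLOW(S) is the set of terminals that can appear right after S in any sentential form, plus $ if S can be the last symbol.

We compute FOLLOW(S) using the standard algorithm.
FOLLOW(S) starts with {$}.
FIRST(C) = {*, +}
FIRST(S) = {*, +}
FOLLOW(C) = {$, *}
FOLLOW(S) = {$, *}
Therefore, FOLLOW(S) = {$, *}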